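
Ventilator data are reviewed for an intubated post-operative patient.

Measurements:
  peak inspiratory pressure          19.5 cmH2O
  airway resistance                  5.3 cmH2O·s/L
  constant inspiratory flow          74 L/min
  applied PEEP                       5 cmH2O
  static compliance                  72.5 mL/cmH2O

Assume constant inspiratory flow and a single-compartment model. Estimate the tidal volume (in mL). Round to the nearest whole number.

Flow: 74 L/min ÷ 60 = 1.2333 L/s.
Equation of motion (constant flow): PIP = Vt/C + R·V̇ + PEEP.
Vt/C = PIP − R·V̇ − PEEP = 19.5 − 6.536 − 5 = 7.964 cmH2O.
Vt = C × 7.964 = 72.5 × 7.964 = 577.39 mL.

577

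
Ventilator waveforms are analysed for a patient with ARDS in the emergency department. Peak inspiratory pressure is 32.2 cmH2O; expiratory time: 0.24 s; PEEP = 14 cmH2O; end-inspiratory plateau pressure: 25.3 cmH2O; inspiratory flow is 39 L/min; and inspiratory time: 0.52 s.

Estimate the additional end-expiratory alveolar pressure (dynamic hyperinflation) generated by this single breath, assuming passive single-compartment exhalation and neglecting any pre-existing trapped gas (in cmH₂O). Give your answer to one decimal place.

5.3

Flow: 39 L/min ÷ 60 = 0.65 L/s.
Vt = flow × Ti = 0.65 L/s × 0.52 s × 1000 mL/L = 338.0 mL.
R = (PIP − Pplat)/V̇ = (32.2 − 25.3) / 0.65 = 6.9/0.65 = 10.615 cmH2O·s/L.
C = Vt/(Pplat − PEEP) = 338.0 / (25.3 − 14) = 338.0/11.3 = 29.912 mL/cmH2O.
τ = R × C = 10.615 × 0.02991 L/cmH2O = 0.3175 s.
Fraction remaining = e^(−Te/τ) = e^(−0.24/0.3175) = 0.4696; trapped volume = 338.0 × 0.4696 = 158.72 mL.
Additional alveolar pressure from trapping ≈ V_trapped / C = 158.72 / 29.912 = 5.306 cmH2O.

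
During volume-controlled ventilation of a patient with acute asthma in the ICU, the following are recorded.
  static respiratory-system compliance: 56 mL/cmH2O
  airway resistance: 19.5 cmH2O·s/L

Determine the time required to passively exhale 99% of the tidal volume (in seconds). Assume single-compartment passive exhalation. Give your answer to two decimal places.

τ = R × C = 19.5 × 56 mL/cmH2O = 19.5 × 0.056 L/cmH2O = 1.092 s.
Exhaled fraction f = 1 − e^(−t/τ) → t = −τ·ln(1 − f) = −1.092·ln(0.01) = 5.029 s.

5.03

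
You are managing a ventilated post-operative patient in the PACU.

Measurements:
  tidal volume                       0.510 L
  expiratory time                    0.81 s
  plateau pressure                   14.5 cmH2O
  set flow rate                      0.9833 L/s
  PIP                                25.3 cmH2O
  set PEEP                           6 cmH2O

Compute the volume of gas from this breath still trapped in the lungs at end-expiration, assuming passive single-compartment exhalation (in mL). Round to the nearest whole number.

R = (PIP − Pplat)/V̇ = (25.3 − 14.5) / 0.9833 = 10.8/0.9833 = 10.983 cmH2O·s/L.
C = Vt/(Pplat − PEEP) = 510.0 / (14.5 − 6) = 510.0/8.5 = 60.0 mL/cmH2O.
τ = R × C = 10.983 × 0.06 L/cmH2O = 0.659 s.
Fraction remaining = e^(−Te/τ) = e^(−0.81/0.659) = 0.2925.
Trapped volume = 510.0 × 0.2925 = 149.18 mL.

149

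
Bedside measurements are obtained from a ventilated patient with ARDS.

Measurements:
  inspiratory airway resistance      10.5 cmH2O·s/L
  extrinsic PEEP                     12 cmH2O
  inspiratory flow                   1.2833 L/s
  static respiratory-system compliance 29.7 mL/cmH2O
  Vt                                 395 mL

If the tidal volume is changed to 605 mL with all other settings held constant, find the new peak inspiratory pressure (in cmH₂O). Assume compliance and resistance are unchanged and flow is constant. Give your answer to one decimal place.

PIP = Vt/C + R·V̇ + PEEP (constant-flow equation of motion).
Only the elastic term changes: ΔPIP = ΔVt / C = (605 − 395) / 29.7 = 7.071 cmH2O.
Original PIP = 395/29.7 + 10.5×1.2833 + 12 = 38.774 cmH2O; new PIP = 38.774 + (7.071) = 45.845 cmH2O.

45.8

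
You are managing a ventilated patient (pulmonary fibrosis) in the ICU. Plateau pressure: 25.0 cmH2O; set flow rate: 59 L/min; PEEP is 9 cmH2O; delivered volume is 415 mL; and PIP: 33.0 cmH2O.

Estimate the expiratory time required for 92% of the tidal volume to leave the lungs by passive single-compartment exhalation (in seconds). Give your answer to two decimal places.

Flow: 59 L/min ÷ 60 = 0.9833 L/s.
R = (PIP − Pplat)/V̇ = (33.0 − 25.0) / 0.9833 = 8.0/0.9833 = 8.136 cmH2O·s/L.
C = Vt/(Pplat − PEEP) = 415.0 / (25.0 − 9) = 415.0/16.0 = 25.938 mL/cmH2O.
τ = R × C = 8.136 × 0.02594 L/cmH2O = 0.211 s.
t = −τ·ln(1 − 0.92) = −0.211·ln(0.08) = 0.5329 s.

0.53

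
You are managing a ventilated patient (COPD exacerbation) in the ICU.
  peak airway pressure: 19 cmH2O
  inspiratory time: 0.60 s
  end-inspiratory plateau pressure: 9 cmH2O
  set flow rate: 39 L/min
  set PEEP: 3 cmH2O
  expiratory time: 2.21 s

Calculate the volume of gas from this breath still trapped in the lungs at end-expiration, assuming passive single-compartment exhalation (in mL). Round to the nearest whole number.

43

Flow: 39 L/min ÷ 60 = 0.65 L/s.
Vt = flow × Ti = 0.65 L/s × 0.60 s × 1000 mL/L = 390.0 mL.
R = (PIP − Pplat)/V̇ = (19 − 9) / 0.65 = 10.0/0.65 = 15.385 cmH2O·s/L.
C = Vt/(Pplat − PEEP) = 390.0 / (9 − 3) = 390.0/6.0 = 65.0 mL/cmH2O.
τ = R × C = 15.385 × 0.065 L/cmH2O = 1.0 s.
Fraction remaining = e^(−Te/τ) = e^(−2.21/1.0) = 0.1097.
Trapped volume = 390.0 × 0.1097 = 42.783 mL.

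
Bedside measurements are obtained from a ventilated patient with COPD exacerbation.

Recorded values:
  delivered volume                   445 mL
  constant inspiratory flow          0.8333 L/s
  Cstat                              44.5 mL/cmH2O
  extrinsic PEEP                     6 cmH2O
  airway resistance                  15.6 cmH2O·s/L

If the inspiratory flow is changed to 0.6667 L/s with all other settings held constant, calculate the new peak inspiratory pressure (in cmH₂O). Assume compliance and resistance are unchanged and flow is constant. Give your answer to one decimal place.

26.4

PIP = Vt/C + R·V̇ + PEEP (constant-flow equation of motion).
Only the resistive term changes: ΔPIP = R × ΔV̇ = 15.6 × (0.6667 − 0.8333) = 15.6 × -0.1666 = -2.599 cmH2O.
Original PIP = 445/44.5 + 15.6×0.8333 + 6 = 28.999 cmH2O; new PIP = 28.999 + (-2.599) = 26.4 cmH2O.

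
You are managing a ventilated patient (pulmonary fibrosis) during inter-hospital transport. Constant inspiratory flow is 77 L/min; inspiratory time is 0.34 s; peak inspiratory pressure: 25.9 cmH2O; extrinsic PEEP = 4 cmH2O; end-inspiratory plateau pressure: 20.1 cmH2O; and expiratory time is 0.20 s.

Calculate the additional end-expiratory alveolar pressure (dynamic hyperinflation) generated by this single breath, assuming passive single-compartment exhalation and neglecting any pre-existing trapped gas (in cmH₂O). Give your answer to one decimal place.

3.1

Flow: 77 L/min ÷ 60 = 1.2833 L/s.
Vt = flow × Ti = 1.2833 L/s × 0.34 s × 1000 mL/L = 436.32 mL.
R = (PIP − Pplat)/V̇ = (25.9 − 20.1) / 1.2833 = 5.8/1.2833 = 4.52 cmH2O·s/L.
C = Vt/(Pplat − PEEP) = 436.32 / (20.1 − 4) = 436.32/16.1 = 27.101 mL/cmH2O.
τ = R × C = 4.52 × 0.0271 L/cmH2O = 0.1225 s.
Fraction remaining = e^(−Te/τ) = e^(−0.20/0.1225) = 0.1954; trapped volume = 436.32 × 0.1954 = 85.257 mL.
Additional alveolar pressure from trapping ≈ V_trapped / C = 85.257 / 27.101 = 3.146 cmH2O.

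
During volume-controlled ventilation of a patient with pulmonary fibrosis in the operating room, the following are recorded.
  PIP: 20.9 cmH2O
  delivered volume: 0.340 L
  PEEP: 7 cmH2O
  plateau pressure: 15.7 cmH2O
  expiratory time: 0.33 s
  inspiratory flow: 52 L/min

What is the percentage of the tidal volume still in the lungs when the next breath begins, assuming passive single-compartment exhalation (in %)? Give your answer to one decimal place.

Flow: 52 L/min ÷ 60 = 0.8667 L/s.
R = (PIP − Pplat)/V̇ = (20.9 − 15.7) / 0.8667 = 5.2/0.8667 = 6.0 cmH2O·s/L.
C = Vt/(Pplat − PEEP) = 340.0 / (15.7 − 7) = 340.0/8.7 = 39.08 mL/cmH2O.
τ = R × C = 6.0 × 0.03908 L/cmH2O = 0.2345 s.
Fraction remaining at end-expiration = e^(−Te/τ) = e^(−0.33/0.2345) = 0.2448 → 24.48%.

24.5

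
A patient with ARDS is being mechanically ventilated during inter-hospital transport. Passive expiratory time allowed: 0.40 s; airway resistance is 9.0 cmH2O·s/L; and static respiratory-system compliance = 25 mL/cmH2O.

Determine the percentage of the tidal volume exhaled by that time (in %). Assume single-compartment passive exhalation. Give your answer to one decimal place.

τ = R × C = 9.0 × 25 mL/cmH2O = 9.0 × 0.025 L/cmH2O = 0.225 s.
Passive exhalation: V(t)/V₀ = e^(−t/τ) = e^(−0.40/0.225) = 0.169.
Fraction exhaled = 1 − 0.169 = 0.831 → 83.1%.

83.1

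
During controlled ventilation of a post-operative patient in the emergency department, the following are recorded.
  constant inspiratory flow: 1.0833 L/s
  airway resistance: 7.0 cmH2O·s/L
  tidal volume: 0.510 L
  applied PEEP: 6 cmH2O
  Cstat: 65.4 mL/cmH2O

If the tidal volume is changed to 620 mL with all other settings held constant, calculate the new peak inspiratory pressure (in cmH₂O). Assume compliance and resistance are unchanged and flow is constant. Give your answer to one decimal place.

23.1

PIP = Vt/C + R·V̇ + PEEP (constant-flow equation of motion).
Only the elastic term changes: ΔPIP = ΔVt / C = (620 − 510) / 65.4 = 1.682 cmH2O.
Original PIP = 510/65.4 + 7.0×1.0833 + 6 = 21.381 cmH2O; new PIP = 21.381 + (1.682) = 23.063 cmH2O.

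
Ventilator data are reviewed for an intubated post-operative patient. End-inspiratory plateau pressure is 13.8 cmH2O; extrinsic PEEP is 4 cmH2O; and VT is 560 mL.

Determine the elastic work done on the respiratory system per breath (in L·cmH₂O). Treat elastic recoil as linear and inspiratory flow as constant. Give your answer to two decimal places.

Elastic work ≈ ½ × (Pplat − PEEP) × Vt = 0.5 × (13.8 − 4) × 0.560 L = 0.5 × 9.8 × 0.560 = 2.744 L·cmH2O.

2.74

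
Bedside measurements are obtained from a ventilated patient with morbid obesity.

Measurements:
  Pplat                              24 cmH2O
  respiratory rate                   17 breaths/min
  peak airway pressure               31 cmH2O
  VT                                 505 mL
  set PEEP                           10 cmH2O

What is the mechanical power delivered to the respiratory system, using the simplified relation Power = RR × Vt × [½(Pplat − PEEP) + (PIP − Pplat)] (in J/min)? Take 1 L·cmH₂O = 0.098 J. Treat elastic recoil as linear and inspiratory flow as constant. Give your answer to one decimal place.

11.8

Per-breath work = Vt × [½(Pplat−PEEP) + (PIP−Pplat)] = 0.505 × [0.5×14.0 + 7.0] = 0.505 × 14.0 = 7.07 L·cmH2O.
Power = 17 × 7.07 = 120.19 L·cmH2O/min.
× 0.098 J/(L·cmH2O) → 11.779 J/min.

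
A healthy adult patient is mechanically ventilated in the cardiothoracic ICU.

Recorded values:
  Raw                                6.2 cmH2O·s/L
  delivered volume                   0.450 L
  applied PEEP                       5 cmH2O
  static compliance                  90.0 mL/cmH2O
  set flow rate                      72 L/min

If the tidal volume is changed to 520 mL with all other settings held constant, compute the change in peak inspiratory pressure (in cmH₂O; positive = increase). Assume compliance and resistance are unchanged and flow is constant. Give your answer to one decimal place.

0.8

PIP = Vt/C + R·V̇ + PEEP (constant-flow equation of motion).
Only the elastic term changes: ΔPIP = ΔVt / C = (520 − 450) / 90.0 = 0.7778 cmH2O.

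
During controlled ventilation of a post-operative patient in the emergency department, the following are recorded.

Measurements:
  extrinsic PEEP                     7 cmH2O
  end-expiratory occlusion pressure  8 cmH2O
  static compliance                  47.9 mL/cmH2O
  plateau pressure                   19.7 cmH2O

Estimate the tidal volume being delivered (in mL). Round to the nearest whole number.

560

End-expiratory occlusion gives total PEEP = 8 cmH2O (intrinsic PEEP = 8 − 7 = 1). Use total PEEP for the elastic gradient.
Vt = Cstat × (Pplat − PEEPtotal) = 47.9 × (19.7 − 8) = 47.9 × 11.7 = 560.43 mL.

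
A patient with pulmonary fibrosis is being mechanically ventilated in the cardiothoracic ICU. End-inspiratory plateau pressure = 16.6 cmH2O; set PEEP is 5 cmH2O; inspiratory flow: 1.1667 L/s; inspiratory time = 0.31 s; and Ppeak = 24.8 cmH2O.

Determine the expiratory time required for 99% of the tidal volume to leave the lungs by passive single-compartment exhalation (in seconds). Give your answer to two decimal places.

1.01

Vt = flow × Ti = 1.1667 L/s × 0.31 s × 1000 mL/L = 361.68 mL.
R = (PIP − Pplat)/V̇ = (24.8 − 16.6) / 1.1667 = 8.2/1.1667 = 7.028 cmH2O·s/L.
C = Vt/(Pplat − PEEP) = 361.68 / (16.6 − 5) = 361.68/11.6 = 31.179 mL/cmH2O.
τ = R × C = 7.028 × 0.03118 L/cmH2O = 0.2191 s.
t = −τ·ln(1 − 0.99) = −0.2191·ln(0.01) = 1.009 s.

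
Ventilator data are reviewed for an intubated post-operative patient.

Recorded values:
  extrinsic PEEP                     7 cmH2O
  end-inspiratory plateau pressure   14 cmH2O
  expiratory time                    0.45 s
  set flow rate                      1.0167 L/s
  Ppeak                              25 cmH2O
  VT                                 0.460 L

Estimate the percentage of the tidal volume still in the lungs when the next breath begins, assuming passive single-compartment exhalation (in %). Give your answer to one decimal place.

53.1

R = (PIP − Pplat)/V̇ = (25 − 14) / 1.0167 = 11.0/1.0167 = 10.819 cmH2O·s/L.
C = Vt/(Pplat − PEEP) = 460.0 / (14 − 7) = 460.0/7.0 = 65.714 mL/cmH2O.
τ = R × C = 10.819 × 0.06571 L/cmH2O = 0.7109 s.
Fraction remaining at end-expiration = e^(−Te/τ) = e^(−0.45/0.7109) = 0.531 → 53.1%.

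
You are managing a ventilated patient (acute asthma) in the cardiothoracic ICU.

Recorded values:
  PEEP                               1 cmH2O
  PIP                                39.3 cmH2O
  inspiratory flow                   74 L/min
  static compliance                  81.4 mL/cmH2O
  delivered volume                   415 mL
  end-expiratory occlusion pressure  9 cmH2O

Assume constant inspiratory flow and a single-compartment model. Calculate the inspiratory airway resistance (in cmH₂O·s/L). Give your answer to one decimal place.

Flow: 74 L/min ÷ 60 = 1.2333 L/s.
Total PEEP = 9 cmH2O (set 1 + intrinsic 8); this is the baseline alveolar pressure.
Equation of motion (constant flow): PIP = Vt/C + R·V̇ + PEEP.
R·V̇ = PIP − Vt/C − PEEP = 39.3 − 415/81.4 − 9 = 39.3 − 5.098 − 9 = 25.202 cmH2O.
R = 25.202 / 1.2333 = 20.435 cmH2O·s/L.

20.4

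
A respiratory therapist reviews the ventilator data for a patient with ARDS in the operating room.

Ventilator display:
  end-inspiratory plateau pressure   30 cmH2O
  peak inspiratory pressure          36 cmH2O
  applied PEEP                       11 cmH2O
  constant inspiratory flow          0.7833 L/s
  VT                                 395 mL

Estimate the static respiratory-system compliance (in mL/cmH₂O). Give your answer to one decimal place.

20.8

Cstat = Vt / (Pplat − PEEP) = 395 / (30 − 11) = 395 / 19.0 = 20.789 mL/cmH2O.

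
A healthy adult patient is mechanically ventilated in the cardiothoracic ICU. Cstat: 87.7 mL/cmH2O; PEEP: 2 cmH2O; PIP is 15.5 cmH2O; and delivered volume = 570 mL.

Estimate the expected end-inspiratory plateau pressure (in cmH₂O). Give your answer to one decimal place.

Pplat = PEEP + Vt / Cstat = 2 + 570 / 87.7 = 2 + 6.499 = 8.499 cmH2O.

8.5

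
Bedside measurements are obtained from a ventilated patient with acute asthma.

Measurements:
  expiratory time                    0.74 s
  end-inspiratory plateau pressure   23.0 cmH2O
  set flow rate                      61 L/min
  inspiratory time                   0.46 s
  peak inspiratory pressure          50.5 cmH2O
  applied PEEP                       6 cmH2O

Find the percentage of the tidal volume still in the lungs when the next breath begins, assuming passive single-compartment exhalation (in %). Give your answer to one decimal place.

Flow: 61 L/min ÷ 60 = 1.0167 L/s.
Vt = flow × Ti = 1.0167 L/s × 0.46 s × 1000 mL/L = 467.68 mL.
R = (PIP − Pplat)/V̇ = (50.5 − 23.0) / 1.0167 = 27.5/1.0167 = 27.048 cmH2O·s/L.
C = Vt/(Pplat − PEEP) = 467.68 / (23.0 − 6) = 467.68/17.0 = 27.511 mL/cmH2O.
τ = R × C = 27.048 × 0.02751 L/cmH2O = 0.7441 s.
Fraction remaining at end-expiration = e^(−Te/τ) = e^(−0.74/0.7441) = 0.3699 → 36.99%.

37.0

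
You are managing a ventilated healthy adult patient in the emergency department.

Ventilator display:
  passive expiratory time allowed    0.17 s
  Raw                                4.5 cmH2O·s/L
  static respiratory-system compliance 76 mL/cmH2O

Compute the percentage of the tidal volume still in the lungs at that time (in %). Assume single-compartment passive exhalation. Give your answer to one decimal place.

τ = R × C = 4.5 × 76 mL/cmH2O = 4.5 × 0.076 L/cmH2O = 0.342 s.
Passive exhalation: V(t)/V₀ = e^(−t/τ) = e^(−0.17/0.342) = 0.6083.
Fraction remaining = 0.6083 → 60.83%.

60.8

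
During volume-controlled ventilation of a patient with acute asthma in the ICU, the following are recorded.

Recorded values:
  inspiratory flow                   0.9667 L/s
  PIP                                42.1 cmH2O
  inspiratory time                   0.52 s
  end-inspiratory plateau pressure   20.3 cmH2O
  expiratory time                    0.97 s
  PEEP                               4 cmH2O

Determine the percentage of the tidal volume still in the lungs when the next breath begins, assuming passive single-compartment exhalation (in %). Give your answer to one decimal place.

Vt = flow × Ti = 0.9667 L/s × 0.52 s × 1000 mL/L = 502.68 mL.
R = (PIP − Pplat)/V̇ = (42.1 − 20.3) / 0.9667 = 21.8/0.9667 = 22.551 cmH2O·s/L.
C = Vt/(Pplat − PEEP) = 502.68 / (20.3 − 4) = 502.68/16.3 = 30.839 mL/cmH2O.
τ = R × C = 22.551 × 0.03084 L/cmH2O = 0.6955 s.
Fraction remaining at end-expiration = e^(−Te/τ) = e^(−0.97/0.6955) = 0.2479 → 24.79%.

24.8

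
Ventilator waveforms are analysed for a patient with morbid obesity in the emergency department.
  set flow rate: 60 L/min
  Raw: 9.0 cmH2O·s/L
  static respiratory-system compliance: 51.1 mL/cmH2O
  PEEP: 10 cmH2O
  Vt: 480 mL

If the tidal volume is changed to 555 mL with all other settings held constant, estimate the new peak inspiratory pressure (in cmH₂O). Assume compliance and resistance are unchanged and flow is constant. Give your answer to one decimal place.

29.9

Flow: 60 L/min ÷ 60 = 1 L/s.
PIP = Vt/C + R·V̇ + PEEP (constant-flow equation of motion).
Only the elastic term changes: ΔPIP = ΔVt / C = (555 − 480) / 51.1 = 1.468 cmH2O.
Original PIP = 480/51.1 + 9.0×1 + 10 = 28.393 cmH2O; new PIP = 28.393 + (1.468) = 29.861 cmH2O.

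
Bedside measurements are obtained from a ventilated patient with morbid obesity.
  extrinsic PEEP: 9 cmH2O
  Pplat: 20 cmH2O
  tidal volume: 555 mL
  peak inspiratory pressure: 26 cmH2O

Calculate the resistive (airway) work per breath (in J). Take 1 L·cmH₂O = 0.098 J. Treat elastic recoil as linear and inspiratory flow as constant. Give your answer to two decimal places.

0.33

With constant inspiratory flow the resistive pressure is constant at PIP − Pplat = 26 − 20 = 6.0 cmH2O, so resistive work = 6.0 × 0.555 = 3.33 L·cmH2O.
× 0.098 J/(L·cmH2O) → 0.3263 J.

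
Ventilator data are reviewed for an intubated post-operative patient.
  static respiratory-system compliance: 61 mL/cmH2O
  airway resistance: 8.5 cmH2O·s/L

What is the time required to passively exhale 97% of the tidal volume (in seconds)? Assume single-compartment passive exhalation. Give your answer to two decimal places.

τ = R × C = 8.5 × 61 mL/cmH2O = 8.5 × 0.061 L/cmH2O = 0.5185 s.
Exhaled fraction f = 1 − e^(−t/τ) → t = −τ·ln(1 − f) = −0.5185·ln(0.03) = 1.818 s.

1.82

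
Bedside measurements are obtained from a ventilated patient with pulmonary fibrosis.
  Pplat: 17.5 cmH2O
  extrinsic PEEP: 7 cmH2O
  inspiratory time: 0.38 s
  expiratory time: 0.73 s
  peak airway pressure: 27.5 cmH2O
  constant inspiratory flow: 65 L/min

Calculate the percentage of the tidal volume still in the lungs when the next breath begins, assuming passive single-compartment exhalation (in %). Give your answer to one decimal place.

Flow: 65 L/min ÷ 60 = 1.0833 L/s.
Vt = flow × Ti = 1.0833 L/s × 0.38 s × 1000 mL/L = 411.65 mL.
R = (PIP − Pplat)/V̇ = (27.5 − 17.5) / 1.0833 = 10.0/1.0833 = 9.231 cmH2O·s/L.
C = Vt/(Pplat − PEEP) = 411.65 / (17.5 − 7) = 411.65/10.5 = 39.205 mL/cmH2O.
τ = R × C = 9.231 × 0.03921 L/cmH2O = 0.3619 s.
Fraction remaining at end-expiration = e^(−Te/τ) = e^(−0.73/0.3619) = 0.133 → 13.3%.

13.3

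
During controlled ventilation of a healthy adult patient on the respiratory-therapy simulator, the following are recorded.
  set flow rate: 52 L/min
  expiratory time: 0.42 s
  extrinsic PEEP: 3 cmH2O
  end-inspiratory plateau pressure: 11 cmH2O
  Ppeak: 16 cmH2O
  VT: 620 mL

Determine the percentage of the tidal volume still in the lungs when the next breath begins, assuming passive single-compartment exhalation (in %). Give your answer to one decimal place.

Flow: 52 L/min ÷ 60 = 0.8667 L/s.
R = (PIP − Pplat)/V̇ = (16 − 11) / 0.8667 = 5.0/0.8667 = 5.769 cmH2O·s/L.
C = Vt/(Pplat − PEEP) = 620.0 / (11 − 3) = 620.0/8.0 = 77.5 mL/cmH2O.
τ = R × C = 5.769 × 0.0775 L/cmH2O = 0.4471 s.
Fraction remaining at end-expiration = e^(−Te/τ) = e^(−0.42/0.4471) = 0.3909 → 39.09%.

39.1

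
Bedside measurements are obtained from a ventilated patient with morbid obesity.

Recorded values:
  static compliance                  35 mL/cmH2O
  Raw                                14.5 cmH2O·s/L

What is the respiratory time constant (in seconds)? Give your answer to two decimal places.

τ = R × C = 14.5 × 35 mL/cmH2O = 14.5 × 0.035 L/cmH2O = 0.5075 s.

0.51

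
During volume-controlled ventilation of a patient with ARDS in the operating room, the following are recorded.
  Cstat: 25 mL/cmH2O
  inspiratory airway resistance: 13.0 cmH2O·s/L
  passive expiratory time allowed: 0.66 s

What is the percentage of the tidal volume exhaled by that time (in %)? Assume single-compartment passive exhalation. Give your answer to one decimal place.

86.9

τ = R × C = 13.0 × 25 mL/cmH2O = 13.0 × 0.025 L/cmH2O = 0.325 s.
Passive exhalation: V(t)/V₀ = e^(−t/τ) = e^(−0.66/0.325) = 0.1312.
Fraction exhaled = 1 − 0.1312 = 0.8688 → 86.88%.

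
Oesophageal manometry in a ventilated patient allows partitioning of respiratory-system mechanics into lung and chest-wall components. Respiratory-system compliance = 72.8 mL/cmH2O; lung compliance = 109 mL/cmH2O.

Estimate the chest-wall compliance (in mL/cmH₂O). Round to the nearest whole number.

219

1/Ccw = 1/Crs − 1/CL.
1/Ccw = 1/72.8 − 1/109 = 0.004562.
Ccw = 219.2 mL/cmH2O.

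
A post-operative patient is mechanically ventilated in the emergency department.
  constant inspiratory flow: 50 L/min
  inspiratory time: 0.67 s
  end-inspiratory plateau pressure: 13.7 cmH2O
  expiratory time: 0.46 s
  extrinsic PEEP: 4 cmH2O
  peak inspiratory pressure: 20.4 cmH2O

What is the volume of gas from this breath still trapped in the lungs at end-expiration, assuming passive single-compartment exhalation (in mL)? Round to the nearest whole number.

207

Flow: 50 L/min ÷ 60 = 0.8333 L/s.
Vt = flow × Ti = 0.8333 L/s × 0.67 s × 1000 mL/L = 558.31 mL.
R = (PIP − Pplat)/V̇ = (20.4 − 13.7) / 0.8333 = 6.7/0.8333 = 8.04 cmH2O·s/L.
C = Vt/(Pplat − PEEP) = 558.31 / (13.7 − 4) = 558.31/9.7 = 57.558 mL/cmH2O.
τ = R × C = 8.04 × 0.05756 L/cmH2O = 0.4628 s.
Fraction remaining = e^(−Te/τ) = e^(−0.46/0.4628) = 0.3701.
Trapped volume = 558.31 × 0.3701 = 206.63 mL.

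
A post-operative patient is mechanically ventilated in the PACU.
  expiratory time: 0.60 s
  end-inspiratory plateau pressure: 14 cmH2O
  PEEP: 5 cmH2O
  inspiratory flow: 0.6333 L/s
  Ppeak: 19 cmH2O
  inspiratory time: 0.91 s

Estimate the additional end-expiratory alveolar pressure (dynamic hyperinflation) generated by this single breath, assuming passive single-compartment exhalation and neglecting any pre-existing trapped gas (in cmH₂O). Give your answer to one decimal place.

2.7

Vt = flow × Ti = 0.6333 L/s × 0.91 s × 1000 mL/L = 576.3 mL.
R = (PIP − Pplat)/V̇ = (19 − 14) / 0.6333 = 5.0/0.6333 = 7.895 cmH2O·s/L.
C = Vt/(Pplat − PEEP) = 576.3 / (14 − 5) = 576.3/9.0 = 64.033 mL/cmH2O.
τ = R × C = 7.895 × 0.06403 L/cmH2O = 0.5055 s.
Fraction remaining = e^(−Te/τ) = e^(−0.60/0.5055) = 0.3052; trapped volume = 576.3 × 0.3052 = 175.89 mL.
Additional alveolar pressure from trapping ≈ V_trapped / C = 175.89 / 64.033 = 2.747 cmH2O.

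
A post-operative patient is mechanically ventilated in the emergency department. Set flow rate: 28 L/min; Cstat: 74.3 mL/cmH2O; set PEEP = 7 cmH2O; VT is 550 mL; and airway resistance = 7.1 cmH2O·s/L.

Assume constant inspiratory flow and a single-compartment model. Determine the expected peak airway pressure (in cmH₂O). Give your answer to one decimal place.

Flow: 28 L/min ÷ 60 = 0.4667 L/s.
Equation of motion (constant flow): PIP = Vt/C + R·V̇ + PEEP.
PIP = 550/74.3 + 7.1×0.4667 + 7 = 7.402 + 3.314 + 7 = 17.716 cmH2O.

17.7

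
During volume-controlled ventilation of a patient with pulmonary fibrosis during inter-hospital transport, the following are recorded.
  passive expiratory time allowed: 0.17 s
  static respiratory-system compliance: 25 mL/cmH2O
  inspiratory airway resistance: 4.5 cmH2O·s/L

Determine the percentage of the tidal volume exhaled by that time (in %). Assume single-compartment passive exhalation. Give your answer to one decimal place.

τ = R × C = 4.5 × 25 mL/cmH2O = 4.5 × 0.025 L/cmH2O = 0.1125 s.
Passive exhalation: V(t)/V₀ = e^(−t/τ) = e^(−0.17/0.1125) = 0.2207.
Fraction exhaled = 1 − 0.2207 = 0.7793 → 77.93%.

77.9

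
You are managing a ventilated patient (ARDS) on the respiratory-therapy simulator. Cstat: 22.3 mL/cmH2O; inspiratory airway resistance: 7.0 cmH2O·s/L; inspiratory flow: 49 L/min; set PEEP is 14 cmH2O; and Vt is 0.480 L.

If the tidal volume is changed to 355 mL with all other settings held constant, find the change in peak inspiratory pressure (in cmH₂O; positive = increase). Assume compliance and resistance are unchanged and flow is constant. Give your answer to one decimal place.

-5.6

PIP = Vt/C + R·V̇ + PEEP (constant-flow equation of motion).
Only the elastic term changes: ΔPIP = ΔVt / C = (355 − 480) / 22.3 = -5.605 cmH2O.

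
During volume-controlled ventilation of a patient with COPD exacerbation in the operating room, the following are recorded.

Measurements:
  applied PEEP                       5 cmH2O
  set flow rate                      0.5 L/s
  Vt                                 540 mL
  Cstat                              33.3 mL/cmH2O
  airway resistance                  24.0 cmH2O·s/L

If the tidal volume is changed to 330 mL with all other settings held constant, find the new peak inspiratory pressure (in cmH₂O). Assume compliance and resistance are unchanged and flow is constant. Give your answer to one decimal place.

PIP = Vt/C + R·V̇ + PEEP (constant-flow equation of motion).
Only the elastic term changes: ΔPIP = ΔVt / C = (330 − 540) / 33.3 = -6.306 cmH2O.
Original PIP = 540/33.3 + 24.0×0.5 + 5 = 33.216 cmH2O; new PIP = 33.216 + (-6.306) = 26.91 cmH2O.

26.9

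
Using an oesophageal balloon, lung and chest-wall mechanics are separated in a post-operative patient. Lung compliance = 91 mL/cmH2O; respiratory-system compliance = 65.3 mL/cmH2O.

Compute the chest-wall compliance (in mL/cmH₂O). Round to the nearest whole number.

231

1/Ccw = 1/Crs − 1/CL.
1/Ccw = 1/65.3 − 1/91 = 0.004325.
Ccw = 231.21 mL/cmH2O.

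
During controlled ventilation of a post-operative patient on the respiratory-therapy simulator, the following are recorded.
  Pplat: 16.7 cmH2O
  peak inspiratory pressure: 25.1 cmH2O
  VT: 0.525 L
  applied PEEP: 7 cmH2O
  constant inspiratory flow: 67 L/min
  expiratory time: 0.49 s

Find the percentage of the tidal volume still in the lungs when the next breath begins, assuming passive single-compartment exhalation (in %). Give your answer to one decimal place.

Flow: 67 L/min ÷ 60 = 1.1167 L/s.
R = (PIP − Pplat)/V̇ = (25.1 − 16.7) / 1.1167 = 8.4/1.1167 = 7.522 cmH2O·s/L.
C = Vt/(Pplat − PEEP) = 525.0 / (16.7 − 7) = 525.0/9.7 = 54.124 mL/cmH2O.
τ = R × C = 7.522 × 0.05412 L/cmH2O = 0.4071 s.
Fraction remaining at end-expiration = e^(−Te/τ) = e^(−0.49/0.4071) = 0.3001 → 30.01%.

30.0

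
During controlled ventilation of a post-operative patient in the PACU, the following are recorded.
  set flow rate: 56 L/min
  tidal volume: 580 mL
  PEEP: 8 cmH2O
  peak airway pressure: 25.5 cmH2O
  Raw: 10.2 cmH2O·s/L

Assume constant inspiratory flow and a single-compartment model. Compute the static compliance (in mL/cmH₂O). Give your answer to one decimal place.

72.7

Flow: 56 L/min ÷ 60 = 0.9333 L/s.
Equation of motion (constant flow): PIP = Vt/C + R·V̇ + PEEP.
Vt/C = PIP − R·V̇ − PEEP = 25.5 − 10.2×0.9333 − 8 = 25.5 − 9.52 − 8 = 7.98 cmH2O.
C = Vt / 7.98 = 580 / 7.98 = 72.682 mL/cmH2O.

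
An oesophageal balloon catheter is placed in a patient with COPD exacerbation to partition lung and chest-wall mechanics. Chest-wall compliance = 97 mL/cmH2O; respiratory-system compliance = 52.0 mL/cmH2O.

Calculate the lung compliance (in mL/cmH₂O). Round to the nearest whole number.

1/CL = 1/Crs − 1/Ccw.
1/CL = 1/52.0 − 1/97 = 0.008921.
CL = 112.1 mL/cmH2O.

112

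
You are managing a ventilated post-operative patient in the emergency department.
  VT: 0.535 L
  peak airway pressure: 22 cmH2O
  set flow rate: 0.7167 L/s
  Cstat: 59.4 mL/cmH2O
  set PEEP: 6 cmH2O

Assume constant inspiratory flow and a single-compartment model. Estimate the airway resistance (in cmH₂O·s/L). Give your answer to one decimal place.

9.8

Equation of motion (constant flow): PIP = Vt/C + R·V̇ + PEEP.
R·V̇ = PIP − Vt/C − PEEP = 22 − 535/59.4 − 6 = 22 − 9.007 − 6 = 6.993 cmH2O.
R = 6.993 / 0.7167 = 9.757 cmH2O·s/L.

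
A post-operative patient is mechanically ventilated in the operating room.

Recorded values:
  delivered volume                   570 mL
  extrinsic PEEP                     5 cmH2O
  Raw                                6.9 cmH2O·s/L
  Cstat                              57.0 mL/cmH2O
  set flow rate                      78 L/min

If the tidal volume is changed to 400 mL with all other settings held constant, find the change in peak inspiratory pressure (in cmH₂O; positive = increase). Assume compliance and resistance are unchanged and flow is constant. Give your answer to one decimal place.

PIP = Vt/C + R·V̇ + PEEP (constant-flow equation of motion).
Only the elastic term changes: ΔPIP = ΔVt / C = (400 − 570) / 57.0 = -2.982 cmH2O.

-3.0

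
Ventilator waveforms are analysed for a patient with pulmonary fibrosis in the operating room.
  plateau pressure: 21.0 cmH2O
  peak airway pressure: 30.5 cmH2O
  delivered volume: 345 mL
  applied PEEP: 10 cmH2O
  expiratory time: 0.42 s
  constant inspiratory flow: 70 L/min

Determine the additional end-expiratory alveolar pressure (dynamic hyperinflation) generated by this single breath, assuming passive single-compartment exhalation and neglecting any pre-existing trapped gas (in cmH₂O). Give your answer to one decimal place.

2.1

Flow: 70 L/min ÷ 60 = 1.1667 L/s.
R = (PIP − Pplat)/V̇ = (30.5 − 21.0) / 1.1667 = 9.5/1.1667 = 8.143 cmH2O·s/L.
C = Vt/(Pplat − PEEP) = 345.0 / (21.0 − 10) = 345.0/11.0 = 31.364 mL/cmH2O.
τ = R × C = 8.143 × 0.03136 L/cmH2O = 0.2554 s.
Fraction remaining = e^(−Te/τ) = e^(−0.42/0.2554) = 0.1931; trapped volume = 345.0 × 0.1931 = 66.62 mL.
Additional alveolar pressure from trapping ≈ V_trapped / C = 66.62 / 31.364 = 2.124 cmH2O.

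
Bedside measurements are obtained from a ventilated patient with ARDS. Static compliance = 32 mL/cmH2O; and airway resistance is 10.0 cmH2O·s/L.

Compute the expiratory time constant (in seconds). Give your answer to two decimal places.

0.32

τ = R × C = 10.0 × 32 mL/cmH2O = 10.0 × 0.032 L/cmH2O = 0.32 s.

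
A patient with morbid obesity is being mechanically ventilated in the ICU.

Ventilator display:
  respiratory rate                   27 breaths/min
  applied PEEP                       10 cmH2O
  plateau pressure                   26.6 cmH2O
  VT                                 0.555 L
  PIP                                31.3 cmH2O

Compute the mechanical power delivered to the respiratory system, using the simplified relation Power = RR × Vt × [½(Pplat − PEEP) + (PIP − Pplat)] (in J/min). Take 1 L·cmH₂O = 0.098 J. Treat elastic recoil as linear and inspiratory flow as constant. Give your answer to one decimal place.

Per-breath work = Vt × [½(Pplat−PEEP) + (PIP−Pplat)] = 0.555 × [0.5×16.6 + 4.7] = 0.555 × 13.0 = 7.215 L·cmH2O.
Power = 27 × 7.215 = 194.81 L·cmH2O/min.
× 0.098 J/(L·cmH2O) → 19.091 J/min.

19.1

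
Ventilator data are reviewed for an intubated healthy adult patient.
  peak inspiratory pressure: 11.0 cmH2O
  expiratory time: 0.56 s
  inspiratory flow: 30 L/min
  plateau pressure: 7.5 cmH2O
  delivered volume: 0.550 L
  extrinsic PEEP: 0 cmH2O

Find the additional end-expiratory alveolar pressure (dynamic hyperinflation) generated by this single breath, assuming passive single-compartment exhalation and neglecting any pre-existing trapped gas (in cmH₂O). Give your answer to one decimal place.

Flow: 30 L/min ÷ 60 = 0.5 L/s.
R = (PIP − Pplat)/V̇ = (11.0 − 7.5) / 0.5 = 3.5/0.5 = 7.0 cmH2O·s/L.
C = Vt/(Pplat − PEEP) = 550.0 / (7.5 − 0) = 550.0/7.5 = 73.333 mL/cmH2O.
τ = R × C = 7.0 × 0.07333 L/cmH2O = 0.5133 s.
Fraction remaining = e^(−Te/τ) = e^(−0.56/0.5133) = 0.3359; trapped volume = 550.0 × 0.3359 = 184.75 mL.
Additional alveolar pressure from trapping ≈ V_trapped / C = 184.75 / 73.333 = 2.519 cmH2O.

2.5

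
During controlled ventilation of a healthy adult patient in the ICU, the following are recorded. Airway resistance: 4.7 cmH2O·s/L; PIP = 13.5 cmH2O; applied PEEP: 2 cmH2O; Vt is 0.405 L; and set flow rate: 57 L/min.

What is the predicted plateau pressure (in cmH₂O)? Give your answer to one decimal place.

Flow: 57 L/min ÷ 60 = 0.95 L/s.
Pplat = PIP − Raw × flow = 13.5 − 4.7 × 0.95 = 13.5 − 4.465 = 9.035 cmH2O.

9.0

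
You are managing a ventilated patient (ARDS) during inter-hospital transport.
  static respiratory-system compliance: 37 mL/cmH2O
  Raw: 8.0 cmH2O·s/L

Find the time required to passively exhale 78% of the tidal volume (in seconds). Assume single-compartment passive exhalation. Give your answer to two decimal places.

τ = R × C = 8.0 × 37 mL/cmH2O = 8.0 × 0.037 L/cmH2O = 0.296 s.
Exhaled fraction f = 1 − e^(−t/τ) → t = −τ·ln(1 − f) = −0.296·ln(0.22) = 0.4482 s.

0.45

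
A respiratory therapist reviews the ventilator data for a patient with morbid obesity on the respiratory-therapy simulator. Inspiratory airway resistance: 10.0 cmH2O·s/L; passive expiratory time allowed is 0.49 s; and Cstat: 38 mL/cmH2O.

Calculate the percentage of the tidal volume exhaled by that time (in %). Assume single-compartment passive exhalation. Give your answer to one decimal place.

τ = R × C = 10.0 × 38 mL/cmH2O = 10.0 × 0.038 L/cmH2O = 0.38 s.
Passive exhalation: V(t)/V₀ = e^(−t/τ) = e^(−0.49/0.38) = 0.2754.
Fraction exhaled = 1 − 0.2754 = 0.7246 → 72.46%.

72.5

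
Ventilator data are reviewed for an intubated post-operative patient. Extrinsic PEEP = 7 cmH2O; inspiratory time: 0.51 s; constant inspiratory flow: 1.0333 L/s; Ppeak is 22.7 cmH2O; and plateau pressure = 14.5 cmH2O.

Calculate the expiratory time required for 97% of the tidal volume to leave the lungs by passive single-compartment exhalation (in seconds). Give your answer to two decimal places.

1.96

Vt = flow × Ti = 1.0333 L/s × 0.51 s × 1000 mL/L = 526.98 mL.
R = (PIP − Pplat)/V̇ = (22.7 − 14.5) / 1.0333 = 8.2/1.0333 = 7.936 cmH2O·s/L.
C = Vt/(Pplat − PEEP) = 526.98 / (14.5 − 7) = 526.98/7.5 = 70.264 mL/cmH2O.
τ = R × C = 7.936 × 0.07026 L/cmH2O = 0.5576 s.
t = −τ·ln(1 − 0.97) = −0.5576·ln(0.03) = 1.955 s.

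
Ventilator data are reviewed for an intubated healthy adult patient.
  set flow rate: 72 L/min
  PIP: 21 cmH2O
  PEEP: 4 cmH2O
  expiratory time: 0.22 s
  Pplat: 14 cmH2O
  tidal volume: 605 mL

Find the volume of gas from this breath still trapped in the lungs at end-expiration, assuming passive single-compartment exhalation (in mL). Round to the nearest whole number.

324

Flow: 72 L/min ÷ 60 = 1.2 L/s.
R = (PIP − Pplat)/V̇ = (21 − 14) / 1.2 = 7.0/1.2 = 5.833 cmH2O·s/L.
C = Vt/(Pplat − PEEP) = 605.0 / (14 − 4) = 605.0/10.0 = 60.5 mL/cmH2O.
τ = R × C = 5.833 × 0.0605 L/cmH2O = 0.3529 s.
Fraction remaining = e^(−Te/τ) = e^(−0.22/0.3529) = 0.5361.
Trapped volume = 605.0 × 0.5361 = 324.34 mL.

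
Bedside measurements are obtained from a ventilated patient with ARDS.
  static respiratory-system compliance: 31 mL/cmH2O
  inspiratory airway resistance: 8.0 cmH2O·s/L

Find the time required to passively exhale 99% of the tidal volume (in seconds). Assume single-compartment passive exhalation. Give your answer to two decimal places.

1.14

τ = R × C = 8.0 × 31 mL/cmH2O = 8.0 × 0.031 L/cmH2O = 0.248 s.
Exhaled fraction f = 1 − e^(−t/τ) → t = −τ·ln(1 − f) = −0.248·ln(0.01) = 1.142 s.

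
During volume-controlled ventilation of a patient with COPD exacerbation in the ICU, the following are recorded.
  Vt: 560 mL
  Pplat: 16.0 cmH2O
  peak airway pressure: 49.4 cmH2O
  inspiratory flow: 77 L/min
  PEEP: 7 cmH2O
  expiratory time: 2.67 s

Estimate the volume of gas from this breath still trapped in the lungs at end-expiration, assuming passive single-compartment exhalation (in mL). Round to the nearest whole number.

108

Flow: 77 L/min ÷ 60 = 1.2833 L/s.
R = (PIP − Pplat)/V̇ = (49.4 − 16.0) / 1.2833 = 33.4/1.2833 = 26.027 cmH2O·s/L.
C = Vt/(Pplat − PEEP) = 560.0 / (16.0 − 7) = 560.0/9.0 = 62.222 mL/cmH2O.
τ = R × C = 26.027 × 0.06222 L/cmH2O = 1.619 s.
Fraction remaining = e^(−Te/τ) = e^(−2.67/1.619) = 0.1922.
Trapped volume = 560.0 × 0.1922 = 107.63 mL.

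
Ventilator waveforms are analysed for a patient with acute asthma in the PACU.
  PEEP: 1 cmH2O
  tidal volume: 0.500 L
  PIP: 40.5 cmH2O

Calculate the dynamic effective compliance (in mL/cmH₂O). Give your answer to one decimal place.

12.7

Dynamic compliance = Vt / (PIP − PEEP) = 500 / (40.5 − 1) = 500 / 39.5 = 12.658 mL/cmH2O.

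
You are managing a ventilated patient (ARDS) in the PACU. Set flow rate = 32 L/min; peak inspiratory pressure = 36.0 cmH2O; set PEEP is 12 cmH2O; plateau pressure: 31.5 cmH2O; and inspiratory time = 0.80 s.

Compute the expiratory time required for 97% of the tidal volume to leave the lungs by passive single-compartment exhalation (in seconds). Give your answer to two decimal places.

Flow: 32 L/min ÷ 60 = 0.5333 L/s.
Vt = flow × Ti = 0.5333 L/s × 0.80 s × 1000 mL/L = 426.64 mL.
R = (PIP − Pplat)/V̇ = (36.0 − 31.5) / 0.5333 = 4.5/0.5333 = 8.438 cmH2O·s/L.
C = Vt/(Pplat − PEEP) = 426.64 / (31.5 − 12) = 426.64/19.5 = 21.879 mL/cmH2O.
τ = R × C = 8.438 × 0.02188 L/cmH2O = 0.1846 s.
t = −τ·ln(1 − 0.97) = −0.1846·ln(0.03) = 0.6473 s.

0.65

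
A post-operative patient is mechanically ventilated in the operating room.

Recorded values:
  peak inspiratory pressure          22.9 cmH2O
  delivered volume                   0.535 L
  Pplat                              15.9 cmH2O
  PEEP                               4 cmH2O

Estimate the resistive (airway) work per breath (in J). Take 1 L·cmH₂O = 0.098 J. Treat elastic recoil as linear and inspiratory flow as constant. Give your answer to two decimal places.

With constant inspiratory flow the resistive pressure is constant at PIP − Pplat = 22.9 − 15.9 = 7.0 cmH2O, so resistive work = 7.0 × 0.535 = 3.745 L·cmH2O.
× 0.098 J/(L·cmH2O) → 0.367 J.

0.37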